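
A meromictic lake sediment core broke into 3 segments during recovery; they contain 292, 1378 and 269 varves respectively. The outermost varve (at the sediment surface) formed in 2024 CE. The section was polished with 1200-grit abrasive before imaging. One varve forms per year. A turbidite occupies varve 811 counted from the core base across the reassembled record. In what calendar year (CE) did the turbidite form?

Total varves = 292 + 1378 + 269 = 1939.
The turbidite sits at varve 811 from the core base, so 1939 − 811 = 1128 varves formed after it.
The varve at the sediment surface is 2024 CE, so the turbidite dates to 2024 − 1128 = 896 CE.

896 CE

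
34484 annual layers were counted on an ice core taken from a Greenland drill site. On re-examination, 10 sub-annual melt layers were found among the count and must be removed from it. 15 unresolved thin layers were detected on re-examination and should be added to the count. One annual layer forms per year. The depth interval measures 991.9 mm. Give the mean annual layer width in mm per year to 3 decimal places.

0.029 mm per year

Adjusted count: 34484 − 10 + 15 = 34489 annual layers.
991.9 mm over 34489 years gives 991.9 / 34489 ≈ 0.029 mm per year.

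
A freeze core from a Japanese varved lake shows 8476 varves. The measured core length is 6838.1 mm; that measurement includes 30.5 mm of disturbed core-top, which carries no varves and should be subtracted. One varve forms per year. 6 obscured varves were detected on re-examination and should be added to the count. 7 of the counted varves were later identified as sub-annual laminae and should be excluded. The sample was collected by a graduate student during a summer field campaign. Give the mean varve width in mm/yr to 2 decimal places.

0.80 mm/yr

True varve count = 8476 − 7 + 6 = 8475.
The growth record spans 6838.1 − 30.5 = 6807.6 mm.
Extension rate ≈ 6807.6 / 8475 = 0.80 mm/yr.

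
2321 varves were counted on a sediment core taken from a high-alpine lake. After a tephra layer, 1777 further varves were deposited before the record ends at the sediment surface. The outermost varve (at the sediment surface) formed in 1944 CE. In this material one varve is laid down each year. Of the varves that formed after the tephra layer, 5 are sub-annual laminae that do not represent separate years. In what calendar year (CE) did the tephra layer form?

172 CE

There are 1777 varves younger than the tephra layer.
1777 − 5 false = 1772 true varves after the tephra layer.
The varve at the sediment surface is 1944 CE, so the tephra layer dates to 1944 − 1772 = 172 CE.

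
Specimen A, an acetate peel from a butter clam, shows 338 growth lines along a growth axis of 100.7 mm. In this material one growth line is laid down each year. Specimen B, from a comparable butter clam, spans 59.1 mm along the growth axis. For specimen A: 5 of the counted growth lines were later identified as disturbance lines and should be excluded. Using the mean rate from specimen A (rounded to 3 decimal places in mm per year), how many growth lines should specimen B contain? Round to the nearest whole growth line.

Specimen A: correcting the raw count gives 338 − 5 = 333 true growth lines.
A: 100.7 mm over 333 years gives 100.7 / 333 ≈ 0.302 mm/yr.
B spans 59.1 / 0.302 = 195.70 years ≈ 196 growth lines.

196 growth lines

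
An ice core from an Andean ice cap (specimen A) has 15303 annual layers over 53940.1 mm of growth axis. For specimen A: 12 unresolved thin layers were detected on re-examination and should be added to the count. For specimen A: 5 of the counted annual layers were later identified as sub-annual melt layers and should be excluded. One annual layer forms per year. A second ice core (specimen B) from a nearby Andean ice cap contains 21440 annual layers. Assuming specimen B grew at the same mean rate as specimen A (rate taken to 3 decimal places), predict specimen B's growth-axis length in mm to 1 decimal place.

75533.1 mm

Specimen A: after corrections the count is 15303 − 5 + 12 = 15310 annual layers.
A: 53940.1 mm over 15310 years gives 53940.1 / 15310 ≈ 3.523 mm/year.
For B, 3.523 mm/year × 21440 years = 75533.1 mm.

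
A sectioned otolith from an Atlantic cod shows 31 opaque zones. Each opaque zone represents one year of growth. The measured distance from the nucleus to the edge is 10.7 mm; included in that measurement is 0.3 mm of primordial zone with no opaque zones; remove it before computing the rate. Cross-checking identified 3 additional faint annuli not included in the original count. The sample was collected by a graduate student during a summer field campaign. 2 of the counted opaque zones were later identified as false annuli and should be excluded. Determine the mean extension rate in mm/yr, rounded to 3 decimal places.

0.325 mm/yr

After corrections the count is 31 − 2 + 3 = 32 opaque zones.
Removing the 0.3 mm offcut leaves 10.7 − 0.3 = 10.4 mm.
Extension rate ≈ 10.4 / 32 = 0.325 mm/yr.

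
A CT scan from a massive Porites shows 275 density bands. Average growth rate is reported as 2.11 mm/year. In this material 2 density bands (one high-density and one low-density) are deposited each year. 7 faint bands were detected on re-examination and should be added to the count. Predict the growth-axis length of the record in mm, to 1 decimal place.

After corrections the count is 275 + 7 = 282 density bands.
Dividing by 2 density bands per year: 282 / 2 = 141 years.
Predicted length = 2.11 mm/year × 141 years = 297.5 mm.

297.5 mm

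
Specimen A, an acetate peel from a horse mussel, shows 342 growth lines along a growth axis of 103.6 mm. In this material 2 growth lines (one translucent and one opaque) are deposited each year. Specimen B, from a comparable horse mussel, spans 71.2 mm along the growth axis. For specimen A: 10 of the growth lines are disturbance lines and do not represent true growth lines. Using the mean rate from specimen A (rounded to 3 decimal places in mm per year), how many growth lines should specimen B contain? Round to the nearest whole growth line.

228 growth lines

Specimen A: after corrections the count is 342 − 10 = 332 growth lines.
Specimen A: dividing by 2 growth lines per year: 332 / 2 = 166 years.
A: Extension rate ≈ 103.6 / 166 = 0.624 mm/yr.
Specimen B: 71.2 mm / 0.624 mm per year = 114.10 years; at 2 growth lines per year that is 114.10 × 2 ≈ 228 growth lines.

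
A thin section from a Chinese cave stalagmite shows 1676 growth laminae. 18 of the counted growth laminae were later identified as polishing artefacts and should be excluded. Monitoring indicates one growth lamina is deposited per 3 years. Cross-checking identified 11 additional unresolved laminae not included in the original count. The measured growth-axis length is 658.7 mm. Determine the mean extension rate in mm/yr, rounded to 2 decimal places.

Correcting the raw count gives 1676 − 18 + 11 = 1669 true growth laminae.
Multiplying by 3 years per growth lamina: 1669 × 3 = 5007 years.
Mean rate = 658.7 mm / 5007 years ≈ 0.13 mm/yr.

0.13 mm/yr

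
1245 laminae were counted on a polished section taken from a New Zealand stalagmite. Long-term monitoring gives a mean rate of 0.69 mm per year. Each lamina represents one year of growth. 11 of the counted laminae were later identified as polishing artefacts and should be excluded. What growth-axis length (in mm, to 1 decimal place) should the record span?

Correcting the raw count gives 1245 − 11 = 1234 true laminae.
1234 years at 0.69 mm/year gives 0.69 × 1234 = 851.5 mm.

851.5 mm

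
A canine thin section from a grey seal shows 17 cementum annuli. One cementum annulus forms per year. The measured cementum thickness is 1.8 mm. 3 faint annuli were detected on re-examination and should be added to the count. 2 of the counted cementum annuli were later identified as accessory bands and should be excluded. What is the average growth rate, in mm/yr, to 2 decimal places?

After corrections the count is 17 − 2 + 3 = 18 cementum annuli.
Extension rate ≈ 1.8 / 18 = 0.10 mm/yr.

0.10 mm/yr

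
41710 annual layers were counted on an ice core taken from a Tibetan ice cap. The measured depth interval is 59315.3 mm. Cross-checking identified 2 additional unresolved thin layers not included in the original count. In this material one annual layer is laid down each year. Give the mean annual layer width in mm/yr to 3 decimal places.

True annual layer count = 41710 + 2 = 41712.
Mean rate = 59315.3 mm / 41712 years ≈ 1.422 mm/yr.

1.422 mm/yr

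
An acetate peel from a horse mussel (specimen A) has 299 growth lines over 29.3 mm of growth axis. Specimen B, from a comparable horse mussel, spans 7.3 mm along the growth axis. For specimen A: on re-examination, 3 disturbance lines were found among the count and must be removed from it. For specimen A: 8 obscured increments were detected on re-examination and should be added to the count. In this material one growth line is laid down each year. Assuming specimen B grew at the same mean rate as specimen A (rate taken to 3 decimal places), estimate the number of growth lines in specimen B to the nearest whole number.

76 growth lines

Specimen A: adjusted count: 299 − 3 + 8 = 304 growth lines.
A: Mean rate = 29.3 mm / 304 years ≈ 0.096 mm/year.
Specimen B: 7.3 mm / 0.096 mm per year = 76.04 years ≈ 76 growth lines.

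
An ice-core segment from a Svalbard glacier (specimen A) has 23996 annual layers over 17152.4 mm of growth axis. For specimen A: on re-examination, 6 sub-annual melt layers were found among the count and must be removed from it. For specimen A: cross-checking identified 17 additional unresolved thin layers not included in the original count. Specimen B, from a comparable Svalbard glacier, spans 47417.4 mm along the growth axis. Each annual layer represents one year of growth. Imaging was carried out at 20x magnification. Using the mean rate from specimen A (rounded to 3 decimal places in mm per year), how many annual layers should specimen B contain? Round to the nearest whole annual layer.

Specimen A: correcting the raw count gives 23996 − 6 + 17 = 24007 true annual layers.
A: 17152.4 mm over 24007 years gives 17152.4 / 24007 ≈ 0.714 mm per year.
B spans 47417.4 / 0.714 = 66410.92 years ≈ 66411 annual layers.

66411 annual layers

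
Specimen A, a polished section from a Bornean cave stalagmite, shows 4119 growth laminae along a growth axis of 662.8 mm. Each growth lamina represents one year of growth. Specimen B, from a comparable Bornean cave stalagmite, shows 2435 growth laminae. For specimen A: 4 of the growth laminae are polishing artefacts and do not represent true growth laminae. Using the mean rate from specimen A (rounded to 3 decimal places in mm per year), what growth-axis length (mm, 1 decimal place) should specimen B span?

392.0 mm

Specimen A: after corrections the count is 4119 − 4 = 4115 growth laminae.
A: 662.8 mm over 4115 years gives 662.8 / 4115 ≈ 0.161 mm per year.
For B, 0.161 mm/year × 2435 years = 392.0 mm.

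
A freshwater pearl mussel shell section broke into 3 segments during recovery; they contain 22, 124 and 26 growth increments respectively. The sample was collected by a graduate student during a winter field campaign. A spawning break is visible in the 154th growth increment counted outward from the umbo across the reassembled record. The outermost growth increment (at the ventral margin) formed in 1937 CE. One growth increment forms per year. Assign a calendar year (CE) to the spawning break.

Total growth increments = 22 + 124 + 26 = 172.
The spawning break sits at growth increment 154 from the umbo, so 172 − 154 = 18 growth increments formed after it.
The growth increment at the ventral margin is 1937 CE, so the spawning break dates to 1937 − 18 = 1919 CE.

1919 CE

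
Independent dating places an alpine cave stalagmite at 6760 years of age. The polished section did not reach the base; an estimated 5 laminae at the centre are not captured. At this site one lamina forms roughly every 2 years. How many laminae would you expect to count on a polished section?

At 2 years per lamina, 6760 / 2 = 3380 laminae are expected.
3380 − 5 missed = 3375 laminae expected in the prepared section.

3375 laminae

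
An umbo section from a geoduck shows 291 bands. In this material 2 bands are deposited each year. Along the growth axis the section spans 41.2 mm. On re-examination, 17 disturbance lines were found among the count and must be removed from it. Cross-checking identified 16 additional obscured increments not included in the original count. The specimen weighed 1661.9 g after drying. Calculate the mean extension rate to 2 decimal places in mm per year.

0.28 mm per year

True band count = 291 − 17 + 16 = 290.
Dividing by 2 bands per year: 290 / 2 = 145 years.
41.2 mm over 145 years gives 41.2 / 145 ≈ 0.28 mm per year.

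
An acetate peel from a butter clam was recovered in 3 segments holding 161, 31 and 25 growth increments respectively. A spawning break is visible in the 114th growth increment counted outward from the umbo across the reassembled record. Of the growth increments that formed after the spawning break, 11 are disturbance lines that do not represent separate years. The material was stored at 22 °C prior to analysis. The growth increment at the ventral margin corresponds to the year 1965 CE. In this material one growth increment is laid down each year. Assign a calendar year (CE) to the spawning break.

Total growth increments = 161 + 31 + 25 = 217.
Between growth increment 114 and the ventral margin there are 217 − 114 = 103 growth increments.
Removing the 11 false growth increments leaves 103 − 11 = 92 true growth increments beyond the spawning break.
The growth increment at the ventral margin is 1965 CE, so the spawning break dates to 1965 − 92 = 1873 CE.

1873 CE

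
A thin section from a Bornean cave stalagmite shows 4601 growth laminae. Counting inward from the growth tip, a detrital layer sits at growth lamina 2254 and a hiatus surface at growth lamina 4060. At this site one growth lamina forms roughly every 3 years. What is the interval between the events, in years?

5418 years

Separation: 4060 − 2254 = 1806 growth laminae.
1806 growth laminae at 3 years each span 1806 × 3 = 5418 years.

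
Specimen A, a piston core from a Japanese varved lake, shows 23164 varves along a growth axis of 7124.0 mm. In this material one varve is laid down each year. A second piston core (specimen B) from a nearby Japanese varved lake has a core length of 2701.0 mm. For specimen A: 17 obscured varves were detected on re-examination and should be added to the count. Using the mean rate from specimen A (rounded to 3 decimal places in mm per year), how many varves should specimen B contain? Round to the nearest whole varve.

8798 varves

Specimen A: adjusted count: 23164 + 17 = 23181 varves.
A: 7124.0 mm over 23181 years gives 7124.0 / 23181 ≈ 0.307 mm per year.
B spans 2701.0 / 0.307 = 8798.05 years ≈ 8798 varves.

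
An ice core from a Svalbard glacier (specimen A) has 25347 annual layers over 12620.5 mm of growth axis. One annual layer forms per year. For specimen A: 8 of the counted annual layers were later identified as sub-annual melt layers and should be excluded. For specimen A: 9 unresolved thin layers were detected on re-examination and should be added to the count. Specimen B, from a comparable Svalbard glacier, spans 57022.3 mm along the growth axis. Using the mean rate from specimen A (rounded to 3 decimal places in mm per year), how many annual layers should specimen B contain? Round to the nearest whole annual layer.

Specimen A: correcting the raw count gives 25347 − 8 + 9 = 25348 true annual layers.
A: Mean rate = 12620.5 mm / 25348 years ≈ 0.498 mm/year.
For B, 57022.3 / 0.498 = 114502.61 years ≈ 114503 annual layers.

114503 annual layers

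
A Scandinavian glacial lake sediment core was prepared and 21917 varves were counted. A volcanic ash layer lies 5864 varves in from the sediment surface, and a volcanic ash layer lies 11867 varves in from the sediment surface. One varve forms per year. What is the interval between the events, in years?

11867 − 5864 = 6003 varves lie between the two events.
At one varve per year, 6003 years elapsed between them.

6003 years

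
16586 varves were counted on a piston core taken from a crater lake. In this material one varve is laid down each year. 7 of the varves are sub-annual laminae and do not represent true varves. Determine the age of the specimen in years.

16579 years

Adjusted count: 16586 − 7 = 16579 varves.
With a one-to-one varve periodicity this is 16579 years.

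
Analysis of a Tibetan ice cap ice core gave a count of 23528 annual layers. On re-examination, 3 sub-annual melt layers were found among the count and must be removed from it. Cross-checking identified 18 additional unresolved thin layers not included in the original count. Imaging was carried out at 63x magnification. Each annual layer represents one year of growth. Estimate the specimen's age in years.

23543 years

Adjusted count: 23528 − 3 + 18 = 23543 annual layers.
With a one-to-one annual layer periodicity this is 23543 years.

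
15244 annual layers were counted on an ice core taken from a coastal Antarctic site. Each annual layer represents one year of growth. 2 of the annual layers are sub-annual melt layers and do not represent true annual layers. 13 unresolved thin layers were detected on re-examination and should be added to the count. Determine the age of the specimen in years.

True annual layer count = 15244 − 2 + 13 = 15255.
With a one-to-one annual layer periodicity this is 15255 years.

15255 years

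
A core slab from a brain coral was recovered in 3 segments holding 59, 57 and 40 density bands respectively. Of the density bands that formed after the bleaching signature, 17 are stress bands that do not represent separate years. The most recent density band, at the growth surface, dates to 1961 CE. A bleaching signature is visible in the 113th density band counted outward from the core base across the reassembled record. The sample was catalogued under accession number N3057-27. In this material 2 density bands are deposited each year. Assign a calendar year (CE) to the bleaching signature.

Total density bands = 59 + 57 + 40 = 156.
The bleaching signature sits at density band 113 from the core base, so 156 − 113 = 43 density bands formed after it.
Removing the 17 false density bands leaves 43 − 17 = 26 true density bands beyond the bleaching signature.
With 2 density bands per year, 26 / 2 = 13 years.
Counting back 13 years from 1961 CE places the bleaching signature in 1961 − 13 = 1948 CE.

1948 CE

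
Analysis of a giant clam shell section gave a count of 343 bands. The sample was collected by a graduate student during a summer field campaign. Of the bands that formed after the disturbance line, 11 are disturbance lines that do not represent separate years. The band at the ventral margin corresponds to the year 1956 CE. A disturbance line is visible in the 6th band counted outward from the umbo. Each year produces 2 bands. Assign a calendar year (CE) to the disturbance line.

1793 CE

The disturbance line sits at band 6 from the umbo, so 343 − 6 = 337 bands formed after it.
Excluding 11 false bands: 337 − 11 = 326.
With 2 bands per year, 326 / 2 = 163 years.
Counting back 163 years from 1956 CE places the disturbance line in 1956 − 163 = 1793 CE.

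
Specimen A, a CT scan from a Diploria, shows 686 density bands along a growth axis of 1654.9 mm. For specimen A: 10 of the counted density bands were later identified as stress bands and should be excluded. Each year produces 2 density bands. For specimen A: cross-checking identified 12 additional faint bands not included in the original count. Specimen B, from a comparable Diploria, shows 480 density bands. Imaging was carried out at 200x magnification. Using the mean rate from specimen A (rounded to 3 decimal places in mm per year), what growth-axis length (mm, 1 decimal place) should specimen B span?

1154.6 mm

Specimen A: true density band count = 686 − 10 + 12 = 688.
Specimen A: 688 density bands at 2 per year is 688 / 2 = 344 years.
A: 1654.9 mm over 344 years gives 1654.9 / 344 ≈ 4.811 mm per year.
Specimen B: dividing by 2 density bands per year: 480 / 2 = 240 years. B's length ≈ 4.811 × 240 = 1154.6 mm.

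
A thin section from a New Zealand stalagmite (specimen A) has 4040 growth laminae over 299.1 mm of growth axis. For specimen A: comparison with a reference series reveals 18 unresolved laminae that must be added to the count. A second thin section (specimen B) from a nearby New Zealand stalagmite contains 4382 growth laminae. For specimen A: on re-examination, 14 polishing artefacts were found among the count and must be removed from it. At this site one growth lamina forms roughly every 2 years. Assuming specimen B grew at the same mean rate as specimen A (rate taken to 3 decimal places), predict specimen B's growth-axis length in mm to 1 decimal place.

Specimen A: after corrections the count is 4040 − 14 + 18 = 4044 growth laminae.
Specimen A: multiplying by 2 years per growth lamina: 4044 × 2 = 8088 years.
A: Mean rate = 299.1 mm / 8088 years ≈ 0.037 mm/yr.
Specimen B: multiplying by 2 years per growth lamina: 4382 × 2 = 8764 years. B's length ≈ 0.037 × 8764 = 324.3 mm.

324.3 mm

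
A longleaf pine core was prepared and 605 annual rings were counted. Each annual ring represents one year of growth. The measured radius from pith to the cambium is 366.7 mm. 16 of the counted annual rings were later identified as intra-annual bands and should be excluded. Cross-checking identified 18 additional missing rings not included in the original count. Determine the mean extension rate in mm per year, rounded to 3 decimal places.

0.604 mm per year

After corrections the count is 605 − 16 + 18 = 607 annual rings.
Extension rate ≈ 366.7 / 607 = 0.604 mm per year.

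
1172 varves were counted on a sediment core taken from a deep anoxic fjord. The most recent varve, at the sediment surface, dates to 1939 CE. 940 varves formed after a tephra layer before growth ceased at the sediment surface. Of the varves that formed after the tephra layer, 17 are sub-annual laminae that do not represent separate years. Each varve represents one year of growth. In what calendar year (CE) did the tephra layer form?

940 varves post-date the tephra layer.
Removing the 17 false varves leaves 940 − 17 = 923 true varves beyond the tephra layer.
The varve at the sediment surface is 1939 CE, so the tephra layer dates to 1939 − 923 = 1016 CE.

1016 CE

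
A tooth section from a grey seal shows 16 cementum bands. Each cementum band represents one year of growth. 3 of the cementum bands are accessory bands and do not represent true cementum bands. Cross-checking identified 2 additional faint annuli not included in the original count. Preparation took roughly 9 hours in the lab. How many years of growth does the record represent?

Correcting the raw count gives 16 − 3 + 2 = 15 true cementum bands.
One cementum band per year makes the duration 15 years.

15 years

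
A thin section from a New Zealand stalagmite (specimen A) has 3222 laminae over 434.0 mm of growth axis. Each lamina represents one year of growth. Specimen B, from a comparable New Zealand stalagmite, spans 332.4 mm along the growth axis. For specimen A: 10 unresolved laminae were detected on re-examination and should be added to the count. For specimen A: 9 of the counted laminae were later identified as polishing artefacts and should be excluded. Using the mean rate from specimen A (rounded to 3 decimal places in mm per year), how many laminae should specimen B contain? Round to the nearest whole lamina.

2462 laminae

Specimen A: after corrections the count is 3222 − 9 + 10 = 3223 laminae.
A: Extension rate ≈ 434.0 / 3223 = 0.135 mm/year.
For B, 332.4 / 0.135 = 2462.22 years ≈ 2462 laminae.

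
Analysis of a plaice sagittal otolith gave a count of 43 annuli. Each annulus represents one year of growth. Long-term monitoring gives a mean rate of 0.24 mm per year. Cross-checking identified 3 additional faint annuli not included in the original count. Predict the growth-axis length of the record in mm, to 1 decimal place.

After corrections the count is 43 + 3 = 46 annuli.
46 years at 0.24 mm/year gives 0.24 × 46 = 11.0 mm.

11.0 mm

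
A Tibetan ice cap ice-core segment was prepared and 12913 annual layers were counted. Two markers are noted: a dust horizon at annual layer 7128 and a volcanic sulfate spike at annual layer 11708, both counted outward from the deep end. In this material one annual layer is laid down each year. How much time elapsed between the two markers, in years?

4580 yr

11708 − 7128 = 4580 annual layers lie between the two events.
At one annual layer per year, 4580 years elapsed between them.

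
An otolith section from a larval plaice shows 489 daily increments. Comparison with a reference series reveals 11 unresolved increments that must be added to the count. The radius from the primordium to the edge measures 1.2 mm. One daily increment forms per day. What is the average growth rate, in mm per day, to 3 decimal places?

0.002 mm per day

Correcting the raw count gives 489 + 11 = 500 true daily increments.
Mean rate = 1.2 mm / 500 days ≈ 0.002 mm per day.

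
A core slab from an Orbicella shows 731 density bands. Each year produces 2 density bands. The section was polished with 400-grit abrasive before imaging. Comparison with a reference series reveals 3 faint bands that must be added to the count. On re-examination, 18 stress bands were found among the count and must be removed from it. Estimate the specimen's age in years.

358 years

Adjusted count: 731 − 18 + 3 = 716 density bands.
With 2 density bands per year, 716 / 2 = 358 years.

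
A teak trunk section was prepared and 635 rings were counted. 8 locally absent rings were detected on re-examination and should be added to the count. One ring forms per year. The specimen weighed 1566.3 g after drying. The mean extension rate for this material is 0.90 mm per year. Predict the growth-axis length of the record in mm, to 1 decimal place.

578.7 mm

After corrections the count is 635 + 8 = 643 rings.
Length ≈ 0.90 × 643 = 578.7 mm.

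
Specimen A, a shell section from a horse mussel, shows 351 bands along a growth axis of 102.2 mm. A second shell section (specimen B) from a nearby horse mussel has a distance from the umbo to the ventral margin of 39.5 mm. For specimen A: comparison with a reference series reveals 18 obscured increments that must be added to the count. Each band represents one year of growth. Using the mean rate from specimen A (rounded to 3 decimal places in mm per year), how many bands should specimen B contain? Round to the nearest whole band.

Specimen A: after corrections the count is 351 + 18 = 369 bands.
A: Extension rate ≈ 102.2 / 369 = 0.277 mm/year.
Specimen B: 39.5 mm / 0.277 mm per year = 142.60 years ≈ 143 bands.

143 bands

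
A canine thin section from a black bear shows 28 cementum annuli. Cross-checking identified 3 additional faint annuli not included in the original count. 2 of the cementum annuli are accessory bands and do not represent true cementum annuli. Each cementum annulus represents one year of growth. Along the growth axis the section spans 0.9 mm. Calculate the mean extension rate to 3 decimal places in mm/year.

0.031 mm/year

Correcting the raw count gives 28 − 2 + 3 = 29 true cementum annuli.
0.9 mm over 29 years gives 0.9 / 29 ≈ 0.031 mm/year.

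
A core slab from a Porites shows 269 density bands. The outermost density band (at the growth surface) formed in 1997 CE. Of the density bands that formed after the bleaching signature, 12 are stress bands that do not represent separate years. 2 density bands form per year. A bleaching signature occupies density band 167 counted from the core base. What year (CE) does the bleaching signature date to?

1952 CE

Between density band 167 and the growth surface there are 269 − 167 = 102 density bands.
Excluding 12 false density bands: 102 − 12 = 90.
Dividing by 2 density bands per year: 90 / 2 = 45 years.
1997 − 45 = 1952 CE.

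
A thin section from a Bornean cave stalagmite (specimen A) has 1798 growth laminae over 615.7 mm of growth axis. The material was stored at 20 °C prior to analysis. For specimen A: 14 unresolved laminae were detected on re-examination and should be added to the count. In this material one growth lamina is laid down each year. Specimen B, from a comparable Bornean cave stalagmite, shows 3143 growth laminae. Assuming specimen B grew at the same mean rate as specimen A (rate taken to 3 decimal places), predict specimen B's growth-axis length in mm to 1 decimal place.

Specimen A: after corrections the count is 1798 + 14 = 1812 growth laminae.
A: 615.7 mm over 1812 years gives 615.7 / 1812 ≈ 0.340 mm per year.
Length of B = 0.340 × 3143 = 1068.6 mm.

1068.6 mm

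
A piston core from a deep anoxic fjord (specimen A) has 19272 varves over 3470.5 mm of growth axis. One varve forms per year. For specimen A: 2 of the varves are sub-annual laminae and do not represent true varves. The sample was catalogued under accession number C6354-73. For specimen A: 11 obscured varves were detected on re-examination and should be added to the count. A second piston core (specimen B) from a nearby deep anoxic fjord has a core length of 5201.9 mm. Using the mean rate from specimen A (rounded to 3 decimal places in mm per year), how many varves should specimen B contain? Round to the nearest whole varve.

28899 varves

Specimen A: correcting the raw count gives 19272 − 2 + 11 = 19281 true varves.
A: 3470.5 mm over 19281 years gives 3470.5 / 19281 ≈ 0.180 mm/year.
Specimen B: 5201.9 mm / 0.180 mm per year = 28899.44 years ≈ 28899 varves.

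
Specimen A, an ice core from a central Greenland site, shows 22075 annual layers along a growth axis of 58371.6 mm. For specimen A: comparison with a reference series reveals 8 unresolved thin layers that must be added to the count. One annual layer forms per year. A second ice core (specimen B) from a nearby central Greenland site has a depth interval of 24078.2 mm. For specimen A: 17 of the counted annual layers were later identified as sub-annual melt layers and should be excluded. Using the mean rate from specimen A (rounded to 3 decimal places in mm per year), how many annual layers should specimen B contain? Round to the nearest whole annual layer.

9103 annual layers

Specimen A: correcting the raw count gives 22075 − 17 + 8 = 22066 true annual layers.
A: Extension rate ≈ 58371.6 / 22066 = 2.645 mm/yr.
Specimen B: 24078.2 mm / 2.645 mm per year = 9103.29 years ≈ 9103 annual layers.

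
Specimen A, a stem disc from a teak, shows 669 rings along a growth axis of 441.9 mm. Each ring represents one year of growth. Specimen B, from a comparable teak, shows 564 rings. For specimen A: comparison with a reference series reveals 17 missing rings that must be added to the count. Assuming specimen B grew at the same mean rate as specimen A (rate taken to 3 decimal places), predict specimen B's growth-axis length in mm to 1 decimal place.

Specimen A: true ring count = 669 + 17 = 686.
A: Mean rate = 441.9 mm / 686 years ≈ 0.644 mm per year.
Length of B = 0.644 × 564 = 363.2 mm.

363.2 mm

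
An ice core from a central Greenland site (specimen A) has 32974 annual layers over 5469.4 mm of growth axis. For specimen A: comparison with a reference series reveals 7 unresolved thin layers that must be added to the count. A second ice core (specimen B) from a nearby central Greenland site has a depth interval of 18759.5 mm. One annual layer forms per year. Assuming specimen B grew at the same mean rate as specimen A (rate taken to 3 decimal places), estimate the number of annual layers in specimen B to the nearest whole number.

113009 annual layers

Specimen A: after corrections the count is 32974 + 7 = 32981 annual layers.
A: 5469.4 mm over 32981 years gives 5469.4 / 32981 ≈ 0.166 mm/yr.
Specimen B: 18759.5 mm / 0.166 mm per year = 113009.04 years ≈ 113009 annual layers.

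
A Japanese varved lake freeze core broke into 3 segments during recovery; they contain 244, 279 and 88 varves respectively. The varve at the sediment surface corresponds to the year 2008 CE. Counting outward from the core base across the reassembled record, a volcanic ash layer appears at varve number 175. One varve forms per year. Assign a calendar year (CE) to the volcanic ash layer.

Total varves = 244 + 279 + 88 = 611.
Between varve 175 and the sediment surface there are 611 − 175 = 436 varves.
Counting back 436 years from 2008 CE places the volcanic ash layer in 2008 − 436 = 1572 CE.

1572 CE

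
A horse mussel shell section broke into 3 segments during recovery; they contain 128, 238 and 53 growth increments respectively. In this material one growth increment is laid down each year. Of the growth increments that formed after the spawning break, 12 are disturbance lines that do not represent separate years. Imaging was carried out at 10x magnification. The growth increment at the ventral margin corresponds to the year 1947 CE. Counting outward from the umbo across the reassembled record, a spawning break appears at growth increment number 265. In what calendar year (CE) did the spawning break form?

1805 CE

Total growth increments = 128 + 238 + 53 = 419.
419 − 265 = 154 growth increments lie beyond the spawning break toward the ventral margin.
154 − 12 false = 142 true growth increments after the spawning break.
Counting back 142 years from 1947 CE places the spawning break in 1947 − 142 = 1805 CE.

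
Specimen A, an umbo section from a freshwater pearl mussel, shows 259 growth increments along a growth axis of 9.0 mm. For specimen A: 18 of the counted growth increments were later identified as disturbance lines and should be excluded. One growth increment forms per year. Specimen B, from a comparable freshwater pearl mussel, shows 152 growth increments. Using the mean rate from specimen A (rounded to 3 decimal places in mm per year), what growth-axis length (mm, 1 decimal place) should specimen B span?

5.6 mm

Specimen A: correcting the raw count gives 259 − 18 = 241 true growth increments.
A: Extension rate ≈ 9.0 / 241 = 0.037 mm per year.
For B, 0.037 mm/year × 152 years = 5.6 mm.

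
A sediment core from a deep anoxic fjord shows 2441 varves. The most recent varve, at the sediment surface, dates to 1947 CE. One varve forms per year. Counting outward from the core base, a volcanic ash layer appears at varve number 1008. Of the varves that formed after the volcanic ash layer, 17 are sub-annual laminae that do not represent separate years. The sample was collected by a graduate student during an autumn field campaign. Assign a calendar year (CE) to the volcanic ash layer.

Between varve 1008 and the sediment surface there are 2441 − 1008 = 1433 varves.
Excluding 17 false varves: 1433 − 17 = 1416.
1947 − 1416 = 531 CE.

531 CE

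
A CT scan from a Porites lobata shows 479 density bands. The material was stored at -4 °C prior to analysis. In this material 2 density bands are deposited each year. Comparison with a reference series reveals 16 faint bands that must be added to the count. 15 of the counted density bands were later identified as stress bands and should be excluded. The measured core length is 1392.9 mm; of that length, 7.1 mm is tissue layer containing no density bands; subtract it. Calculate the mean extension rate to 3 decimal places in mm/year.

5.774 mm/year

True density band count = 479 − 15 + 16 = 480.
Dividing by 2 density bands per year: 480 / 2 = 240 years.
Removing the 7.1 mm offcut leaves 1392.9 − 7.1 = 1385.8 mm.
Extension rate ≈ 1385.8 / 240 = 5.774 mm/year.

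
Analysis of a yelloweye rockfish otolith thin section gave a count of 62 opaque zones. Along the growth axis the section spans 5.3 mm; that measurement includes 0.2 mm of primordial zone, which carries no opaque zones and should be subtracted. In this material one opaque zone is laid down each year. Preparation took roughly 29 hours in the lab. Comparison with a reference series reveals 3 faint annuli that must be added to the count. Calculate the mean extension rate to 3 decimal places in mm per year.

True opaque zone count = 62 + 3 = 65.
Net length = 5.3 − 0.2 = 5.1 mm.
Mean rate = 5.1 mm / 65 years ≈ 0.078 mm per year.

0.078 mm per year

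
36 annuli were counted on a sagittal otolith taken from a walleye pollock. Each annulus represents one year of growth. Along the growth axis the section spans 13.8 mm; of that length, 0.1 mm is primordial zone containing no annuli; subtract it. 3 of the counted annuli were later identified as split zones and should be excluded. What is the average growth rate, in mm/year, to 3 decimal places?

After corrections the count is 36 − 3 = 33 annuli.
The growth record spans 13.8 − 0.1 = 13.7 mm.
Mean rate = 13.7 mm / 33 years ≈ 0.415 mm/year.

0.415 mm/year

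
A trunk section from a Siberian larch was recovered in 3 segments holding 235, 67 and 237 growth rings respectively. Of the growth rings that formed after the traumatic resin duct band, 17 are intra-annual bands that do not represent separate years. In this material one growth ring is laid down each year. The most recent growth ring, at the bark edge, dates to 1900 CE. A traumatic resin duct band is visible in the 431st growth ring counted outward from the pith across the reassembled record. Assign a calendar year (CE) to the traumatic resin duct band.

1809 CE

Total growth rings = 235 + 67 + 237 = 539.
The traumatic resin duct band sits at growth ring 431 from the pith, so 539 − 431 = 108 growth rings formed after it.
108 − 17 false = 91 true growth rings after the traumatic resin duct band.
1900 − 91 = 1809 CE.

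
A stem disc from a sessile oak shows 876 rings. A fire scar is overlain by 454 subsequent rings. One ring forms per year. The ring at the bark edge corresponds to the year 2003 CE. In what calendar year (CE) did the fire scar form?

454 rings formed after the fire scar.
Counting back 454 years from 2003 CE places the fire scar in 2003 − 454 = 1549 CE.

1549 CE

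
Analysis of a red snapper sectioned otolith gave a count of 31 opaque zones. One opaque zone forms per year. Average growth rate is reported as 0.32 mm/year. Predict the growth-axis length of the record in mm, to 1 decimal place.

The record spans 31 years at 0.32 mm per year.
31 years at 0.32 mm/year gives 0.32 × 31 = 9.9 mm.

9.9 mm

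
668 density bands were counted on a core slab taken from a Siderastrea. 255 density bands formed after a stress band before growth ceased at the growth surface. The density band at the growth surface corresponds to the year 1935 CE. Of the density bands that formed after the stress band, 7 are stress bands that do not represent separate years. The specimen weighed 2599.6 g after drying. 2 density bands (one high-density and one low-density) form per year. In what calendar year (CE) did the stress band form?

255 density bands post-date the stress band.
Excluding 7 false density bands: 255 − 7 = 248.
Dividing by 2 density bands per year: 248 / 2 = 124 years.
1935 − 124 = 1811 CE.

1811 CE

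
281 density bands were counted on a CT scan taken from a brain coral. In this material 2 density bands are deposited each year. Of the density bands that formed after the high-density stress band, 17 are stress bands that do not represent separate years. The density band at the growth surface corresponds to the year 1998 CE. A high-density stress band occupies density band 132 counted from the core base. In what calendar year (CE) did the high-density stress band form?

1932 CE

Between density band 132 and the growth surface there are 281 − 132 = 149 density bands.
Removing the 17 false density bands leaves 149 − 17 = 132 true density bands beyond the high-density stress band.
132 density bands at 2 per year is 132 / 2 = 66 years.
The density band at the growth surface is 1998 CE, so the high-density stress band dates to 1998 − 66 = 1932 CE.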